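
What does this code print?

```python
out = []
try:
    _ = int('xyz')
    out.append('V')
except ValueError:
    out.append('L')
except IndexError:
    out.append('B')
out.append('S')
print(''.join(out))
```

Execution trace: 'L' (except ValueError) → 'S' (after the try/except). Output: LS

Answer: LS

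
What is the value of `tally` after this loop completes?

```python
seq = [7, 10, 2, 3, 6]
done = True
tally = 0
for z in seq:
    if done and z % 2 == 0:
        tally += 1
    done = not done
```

Count even values at even positions
`tally` takes the values: 0 → 1 → 2

Answer: 2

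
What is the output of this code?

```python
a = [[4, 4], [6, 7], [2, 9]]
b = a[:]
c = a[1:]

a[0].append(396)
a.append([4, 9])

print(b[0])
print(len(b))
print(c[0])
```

Key concept: slice with nested mutation.
Step by step:
`a = [[4, 4], [6, 7], [2, 9]]` → a = [[4, 4], [6, 7], [2, 9]]
`b = a[:]` → b = [[4, 4], [6, 7], [2, 9]]
`c = a[1:]` → c = [[6, 7], [2, 9]]
`a[0].append(396)` → a = [[4, 4, 396], [6, 7], [2, 9]]; b = [[4, 4, 396], [6, 7], [2, 9]]
`a.append([4, 9])` → a = [[4, 4, 396], [6, 7], [2, 9], [4, 9]]
`print(b[0])` → prints [4, 4, 396]
`print(len(b))` → prints 3
`print(c[0])` → prints [6, 7]

Answer:
[4, 4, 396]
3
[6, 7]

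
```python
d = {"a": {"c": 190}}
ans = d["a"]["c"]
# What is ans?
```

Trace:
`d = {"a": {"c": 190}}` → d = {'a': {'c': 190}}
`ans = d["a"]["c"]` → ans = 190
So ans = 190

Answer: 190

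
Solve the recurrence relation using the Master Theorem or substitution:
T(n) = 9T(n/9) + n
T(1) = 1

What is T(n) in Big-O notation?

By Master Theorem: a=9, b=9, f(n)=n. Since log_9(9) = 1 and f(n) = Θ(n^1), Case 2 applies. T(n) = O(n log n).

Answer: O(n log n)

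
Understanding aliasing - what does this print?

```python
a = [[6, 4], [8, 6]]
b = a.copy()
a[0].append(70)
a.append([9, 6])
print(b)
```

Key concept: shallow copy with nested lists.
Step by step:
`a = [[6, 4], [8, 6]]` → a = [[6, 4], [8, 6]]
`b = a.copy()` → b = [[6, 4], [8, 6]]
`a[0].append(70)` → a = [[6, 4, 70], [8, 6]]; b = [[6, 4, 70], [8, 6]]
`a.append([9, 6])` → a = [[6, 4, 70], [8, 6], [9, 6]]
`print(b)` → prints [[6, 4, 70], [8, 6]]

Answer: [[6, 4, 70], [8, 6]]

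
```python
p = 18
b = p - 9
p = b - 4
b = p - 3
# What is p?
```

Trace:
`p = 18` → p = 18
`b = p - 9` → b = 9
`p = b - 4` → p = 5
`b = p - 3` → b = 2
So p = 5

Answer: 5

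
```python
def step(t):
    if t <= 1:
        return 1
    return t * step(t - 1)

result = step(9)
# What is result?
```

step(9) = 9 * 8 * 7 * 6 * 5 * 4 * 3 * 2 * 1 = 362880

Answer: 362880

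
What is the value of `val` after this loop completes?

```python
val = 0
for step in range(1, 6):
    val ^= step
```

XOR of 1 to 5
`val` takes the values: 0 → 1 → 3 → 0 → 4 → 1

Answer: 1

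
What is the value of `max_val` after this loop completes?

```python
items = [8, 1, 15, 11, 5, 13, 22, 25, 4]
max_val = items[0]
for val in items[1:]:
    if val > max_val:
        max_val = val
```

Maximum of [8, 1, 15, 11, 5, 13, 22, 25, 4]
`max_val` takes the values: 8 → 15 → 22 → 25

Answer: 25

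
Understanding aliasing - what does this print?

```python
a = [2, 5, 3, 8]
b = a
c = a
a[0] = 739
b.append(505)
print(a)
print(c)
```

Key concept: multiple aliases.
Step by step:
`a = [2, 5, 3, 8]` → a = [2, 5, 3, 8]
`b = a` → b = [2, 5, 3, 8] (same object as a)
`c = a` → c = [2, 5, 3, 8] (same object as a, b)
`a[0] = 739` → a = [739, 5, 3, 8] (same object as b, c); b = [739, 5, 3, 8] (same object as a, c); c = [739, 5, 3, 8] (same object as a, b)
`b.append(505)` → a = [739, 5, 3, 8, 505] (same object as b, c); b = [739, 5, 3, 8, 505] (same object as a, c); c = [739, 5, 3, 8, 505] (same object as a, b)
`print(a)` → prints [739, 5, 3, 8, 505]
`print(c)` → prints [739, 5, 3, 8, 505]

Answer:
[739, 5, 3, 8, 505]
[739, 5, 3, 8, 505]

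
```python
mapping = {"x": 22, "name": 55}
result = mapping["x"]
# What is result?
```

Trace:
`mapping = {"x": 22, "name": 55}` → mapping = {'x': 22, 'name': 55}
`result = mapping["x"]` → result = 22
So result = 22

Answer: 22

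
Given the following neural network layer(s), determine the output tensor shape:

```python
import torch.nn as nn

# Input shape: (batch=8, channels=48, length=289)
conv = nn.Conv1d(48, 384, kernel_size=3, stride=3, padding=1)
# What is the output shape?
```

Input: (8, 48, 289) -> Output: (8, 384, 97)

Answer: (8, 384, 97)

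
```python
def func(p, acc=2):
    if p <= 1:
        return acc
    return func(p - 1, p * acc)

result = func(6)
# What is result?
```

Accumulator trace (n, acc): (6, 2) -> (5, 12) -> (4, 60) -> (3, 240) -> (2, 720) -> (1, 1440) -> return 1440

Answer: 1440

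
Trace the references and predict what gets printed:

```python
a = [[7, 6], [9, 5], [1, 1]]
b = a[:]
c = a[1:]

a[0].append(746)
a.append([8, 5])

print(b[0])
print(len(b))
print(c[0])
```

Key concept: slice with nested mutation.
Step by step:
`a = [[7, 6], [9, 5], [1, 1]]` → a = [[7, 6], [9, 5], [1, 1]]
`b = a[:]` → b = [[7, 6], [9, 5], [1, 1]]
`c = a[1:]` → c = [[9, 5], [1, 1]]
`a[0].append(746)` → a = [[7, 6, 746], [9, 5], [1, 1]]; b = [[7, 6, 746], [9, 5], [1, 1]]
`a.append([8, 5])` → a = [[7, 6, 746], [9, 5], [1, 1], [8, 5]]
`print(b[0])` → prints [7, 6, 746]
`print(len(b))` → prints 3
`print(c[0])` → prints [9, 5]

Answer:
[7, 6, 746]
3
[9, 5]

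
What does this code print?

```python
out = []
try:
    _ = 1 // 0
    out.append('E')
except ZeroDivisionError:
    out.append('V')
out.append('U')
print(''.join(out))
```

Execution trace: 'V' (except ZeroDivisionError) → 'U' (after the try/except). Output: VU

Answer: VU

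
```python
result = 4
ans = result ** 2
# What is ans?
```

Trace:
`result = 4` → result = 4
`ans = result ** 2` → ans = 16
So ans = 16

Answer: 16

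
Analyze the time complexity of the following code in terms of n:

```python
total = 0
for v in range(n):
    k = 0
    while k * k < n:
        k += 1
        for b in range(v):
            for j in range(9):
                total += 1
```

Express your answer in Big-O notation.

Each loop level contributes: n × √n × n × 1. Multiplying the contributions gives O(n^2√n).

Answer: O(n^2√n)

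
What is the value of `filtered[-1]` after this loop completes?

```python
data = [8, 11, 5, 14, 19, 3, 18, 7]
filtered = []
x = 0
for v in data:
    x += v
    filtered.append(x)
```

Cumulative sum ends at 85
`filtered` takes the values: [] → [8] → [8, 19] → [8, 19, 24] → [8, 19, 24, 38] → [8, 19, 24, 38, 57] → [8, 19, 24, 38, 57, 60] → [8, 19, 24, 38, 57, 60, 78] → [8, 19, 24, 38, 57, 60, 78, 85]
So `filtered[-1]` = 85

Answer: 85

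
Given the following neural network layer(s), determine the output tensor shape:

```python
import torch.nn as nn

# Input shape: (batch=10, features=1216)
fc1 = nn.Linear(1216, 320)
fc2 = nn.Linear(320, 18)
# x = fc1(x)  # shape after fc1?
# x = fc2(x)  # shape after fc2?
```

Input: (10, 1216) -> after fc1: (10, 320) -> Output: (10, 18)

Answer: (10, 18)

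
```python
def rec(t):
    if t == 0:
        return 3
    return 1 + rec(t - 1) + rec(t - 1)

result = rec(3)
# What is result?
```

rec(t) = 1 + 2·rec(t-1), rec(0)=3. Closed form: (3+1)·2^3 - 1 = 31.

Answer: 31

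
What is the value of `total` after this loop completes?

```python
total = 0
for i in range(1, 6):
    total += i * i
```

Sum of squares 1² to 5² = 55
`total` takes the values: 0 → 1 → 5 → 14 → 30 → 55

Answer: 55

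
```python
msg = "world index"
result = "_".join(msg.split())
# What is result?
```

Trace:
`msg = "world index"` → msg = 'world index'
`result = "_".join(msg.split())` → result = 'world_index'
So result = 'world_index'

Answer: 'world_index'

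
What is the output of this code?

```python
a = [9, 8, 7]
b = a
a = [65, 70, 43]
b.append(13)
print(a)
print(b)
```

Key concept: rebinding vs mutation: a is rebound to a new list, b still points at the original.
Step by step:
`a = [9, 8, 7]` → a = [9, 8, 7]
`b = a` → b = [9, 8, 7] (same object as a)
`a = [65, 70, 43]` → a = [65, 70, 43]
`b.append(13)` → b = [9, 8, 7, 13]
`print(a)` → prints [65, 70, 43]
`print(b)` → prints [9, 8, 7, 13]

Answer:
[65, 70, 43]
[9, 8, 7, 13]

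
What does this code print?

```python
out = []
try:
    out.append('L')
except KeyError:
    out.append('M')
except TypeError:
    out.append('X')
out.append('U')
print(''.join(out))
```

Execution trace: 'L' (try body, no exception) → 'U' (after the try/except). Output: LU

Answer: LU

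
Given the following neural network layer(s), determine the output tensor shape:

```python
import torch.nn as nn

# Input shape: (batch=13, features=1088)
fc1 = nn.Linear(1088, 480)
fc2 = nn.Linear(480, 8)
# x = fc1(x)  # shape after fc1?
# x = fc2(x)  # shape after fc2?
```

Input: (13, 1088) -> after fc1: (13, 480) -> Output: (13, 8)

Answer: (13, 8)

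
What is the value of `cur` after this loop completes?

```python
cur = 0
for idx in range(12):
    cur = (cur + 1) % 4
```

Increment mod 4, 12 times = 0
`cur` takes the values: 0 → 1 → 2 → 3 → 0 → 1 → 2 → 3 → 0 → 1 → 2 → 3 → 0

Answer: 0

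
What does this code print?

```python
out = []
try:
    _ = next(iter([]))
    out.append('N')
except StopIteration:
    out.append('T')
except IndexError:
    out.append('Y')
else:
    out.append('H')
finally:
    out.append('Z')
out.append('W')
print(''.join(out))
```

Execution trace: 'T' (except StopIteration) → 'Z' (finally) → 'W' (after the try/except). Output: TZW

Answer: TZW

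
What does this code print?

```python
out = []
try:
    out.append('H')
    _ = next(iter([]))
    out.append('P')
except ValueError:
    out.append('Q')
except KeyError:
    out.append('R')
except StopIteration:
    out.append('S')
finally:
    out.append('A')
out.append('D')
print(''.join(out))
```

Execution trace: 'H' (try body) → 'S' (except StopIteration) → 'A' (finally) → 'D' (after the try/except). Output: HSAD

Answer: HSAD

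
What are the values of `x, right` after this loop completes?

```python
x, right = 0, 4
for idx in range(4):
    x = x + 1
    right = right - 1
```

x goes 0→4, right goes 4→0
`x, right` takes the values: (0, 4) → (1, 4) → (1, 3) → (2, 3) → (2, 2) → (3, 2) → (3, 1) → (4, 1) → (4, 0)

Answer: 4, 0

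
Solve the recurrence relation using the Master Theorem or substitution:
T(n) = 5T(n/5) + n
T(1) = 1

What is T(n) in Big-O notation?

By Master Theorem: a=5, b=5, f(n)=n. Since log_5(5) = 1 and f(n) = Θ(n^1), Case 2 applies. T(n) = O(n log n).

Answer: O(n log n)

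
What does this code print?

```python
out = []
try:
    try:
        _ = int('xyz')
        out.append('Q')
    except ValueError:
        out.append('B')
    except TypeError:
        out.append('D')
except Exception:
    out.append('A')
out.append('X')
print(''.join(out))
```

Execution trace: 'B' (inner except ValueError) → 'X' (after the try/except). Output: BX

Answer: BX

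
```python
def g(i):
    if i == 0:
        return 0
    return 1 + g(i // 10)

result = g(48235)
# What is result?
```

Count of digits of 48235: 5

Answer: 5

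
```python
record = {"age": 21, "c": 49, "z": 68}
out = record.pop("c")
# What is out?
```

Trace:
`record = {"age": 21, "c": 49, "z": 68}` → record = {'age': 21, 'c': 49, 'z': 68}
`out = record.pop("c")` → record = {'age': 21, 'z': 68}; out = 49
So out = 49

Answer: 49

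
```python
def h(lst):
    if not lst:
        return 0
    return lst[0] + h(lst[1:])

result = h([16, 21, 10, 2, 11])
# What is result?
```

16 + 21 + 10 + 2 + 11 + 0 = 60

Answer: 60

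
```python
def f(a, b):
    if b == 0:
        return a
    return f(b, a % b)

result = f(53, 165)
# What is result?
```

f(53, 165) -> f(165, 53) -> f(53, 6) -> f(6, 5) -> f(5, 1) -> f(1, 0) -> 1

Answer: 1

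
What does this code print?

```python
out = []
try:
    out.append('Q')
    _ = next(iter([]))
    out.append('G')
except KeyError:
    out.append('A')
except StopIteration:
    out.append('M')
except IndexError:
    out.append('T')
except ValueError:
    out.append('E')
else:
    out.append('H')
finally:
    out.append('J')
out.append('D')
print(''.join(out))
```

Execution trace: 'Q' (try body) → 'M' (except StopIteration) → 'J' (finally) → 'D' (after the try/except). Output: QMJD

Answer: QMJD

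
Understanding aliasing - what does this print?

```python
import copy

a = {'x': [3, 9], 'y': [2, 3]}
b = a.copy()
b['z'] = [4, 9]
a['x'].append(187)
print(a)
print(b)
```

Key concept: shallow copy of dict with mutable values.
Step by step:
`a = {'x': [3, 9], 'y': [2, 3]}` → a = {'x': [3, 9], 'y': [2, 3]}
`b = a.copy()` → b = {'x': [3, 9], 'y': [2, 3]}
`b['z'] = [4, 9]` → b = {'x': [3, 9], 'y': [2, 3], 'z': [4, 9]}
`a['x'].append(187)` → a = {'x': [3, 9, 187], 'y': [2, 3]}; b = {'x': [3, 9, 187], 'y': [2, 3], 'z': [4, 9]}
`print(a)` → prints {'x': [3, 9, 187], 'y': [2, 3]}
`print(b)` → prints {'x': [3, 9, 187], 'y': [2, 3], 'z': [4, 9]}

Answer:
{'x': [3, 9, 187], 'y': [2, 3]}
{'x': [3, 9, 187], 'y': [2, 3], 'z': [4, 9]}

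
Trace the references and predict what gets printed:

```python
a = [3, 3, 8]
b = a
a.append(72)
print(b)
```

Key concept: basic list aliasing.
Step by step:
`a = [3, 3, 8]` → a = [3, 3, 8]
`b = a` → b = [3, 3, 8] (same object as a)
`a.append(72)` → a = [3, 3, 8, 72] (same object as b); b = [3, 3, 8, 72] (same object as a)
`print(b)` → prints [3, 3, 8, 72]

Answer: [3, 3, 8, 72]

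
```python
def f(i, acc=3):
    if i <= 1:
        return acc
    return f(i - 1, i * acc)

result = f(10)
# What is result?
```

Accumulator trace (n, acc): (10, 3) -> (9, 30) -> (8, 270) -> (7, 2160) -> (6, 15120) -> (5, 90720) -> (4, 453600) -> (3, 1814400) -> (2, 5443200) -> (1, 10886400) -> return 10886400

Answer: 10886400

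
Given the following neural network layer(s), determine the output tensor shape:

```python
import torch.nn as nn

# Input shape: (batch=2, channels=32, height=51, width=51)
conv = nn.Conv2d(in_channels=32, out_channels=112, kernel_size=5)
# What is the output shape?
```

Input: (2, 32, 51, 51) -> Output: (2, 112, 47, 47)

Answer: (2, 112, 47, 47)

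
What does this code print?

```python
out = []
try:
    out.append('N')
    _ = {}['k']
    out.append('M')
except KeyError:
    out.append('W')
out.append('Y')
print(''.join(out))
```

Execution trace: 'N' (try body) → 'W' (except KeyError) → 'Y' (after the try/except). Output: NWY

Answer: NWY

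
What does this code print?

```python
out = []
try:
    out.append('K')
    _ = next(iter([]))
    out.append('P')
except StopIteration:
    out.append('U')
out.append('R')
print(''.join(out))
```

Execution trace: 'K' (try body) → 'U' (except StopIteration) → 'R' (after the try/except). Output: KUR

Answer: KUR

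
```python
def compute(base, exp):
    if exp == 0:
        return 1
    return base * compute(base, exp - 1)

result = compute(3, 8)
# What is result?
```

compute(3, 8) = 3 * 3 * 3 * 3 * 3 * 3 * 3 * 3 = 6561

Answer: 6561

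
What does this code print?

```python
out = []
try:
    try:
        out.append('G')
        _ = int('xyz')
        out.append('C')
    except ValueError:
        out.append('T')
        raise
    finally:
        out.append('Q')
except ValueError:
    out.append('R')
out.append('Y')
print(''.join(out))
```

Execution trace: 'G' (inner try body) → 'T' (inner except ValueError) → 'Q' (inner finally) → 'R' (outer except ValueError) → 'Y' (after the try/except). Output: GTQRY

Answer: GTQRY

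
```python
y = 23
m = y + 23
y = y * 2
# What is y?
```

Trace:
`y = 23` → y = 23
`m = y + 23` → m = 46
`y = y * 2` → y = 46
So y = 46

Answer: 46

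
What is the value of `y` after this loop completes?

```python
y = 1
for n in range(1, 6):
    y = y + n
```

Start at 1, add 1 through 5
`y` takes the values: 1 → 2 → 4 → 7 → 11 → 16

Answer: 16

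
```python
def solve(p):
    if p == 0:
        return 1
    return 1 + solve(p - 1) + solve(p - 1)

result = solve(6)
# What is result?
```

solve(p) = 1 + 2·solve(p-1), solve(0)=1. Closed form: (1+1)·2^6 - 1 = 127.

Answer: 127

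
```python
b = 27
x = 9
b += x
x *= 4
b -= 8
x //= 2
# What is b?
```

Trace:
`b = 27` → b = 27
`x = 9` → x = 9
`b += x` → b = 36
`x *= 4` → x = 36
`b -= 8` → b = 28
`x //= 2` → x = 18
So b = 28

Answer: 28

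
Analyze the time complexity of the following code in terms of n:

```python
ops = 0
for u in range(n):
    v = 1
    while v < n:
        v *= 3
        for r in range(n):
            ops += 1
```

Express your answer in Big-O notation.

Each loop level contributes: n × log n × n. Multiplying the contributions gives O(n^2 log n).

Answer: O(n^2 log n)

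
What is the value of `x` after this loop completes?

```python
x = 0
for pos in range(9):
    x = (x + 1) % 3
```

Increment mod 3, 9 times = 0
`x` takes the values: 0 → 1 → 2 → 0 → 1 → 2 → 0 → 1 → 2 → 0

Answer: 0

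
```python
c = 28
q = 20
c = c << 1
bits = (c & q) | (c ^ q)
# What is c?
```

Trace:
`c = 28` → c = 28
`q = 20` → q = 20
`c = c << 1` → c = 56
`bits = (c & q) | (c ^ q)` → bits = 60
So c = 56

Answer: 56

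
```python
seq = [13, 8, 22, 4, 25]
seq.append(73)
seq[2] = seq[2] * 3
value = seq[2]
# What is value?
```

Trace:
`seq = [13, 8, 22, 4, 25]` → seq = [13, 8, 22, 4, 25]
`seq.append(73)` → seq = [13, 8, 22, 4, 25, 73]
`seq[2] = seq[2] * 3` → seq = [13, 8, 66, 4, 25, 73]
`value = seq[2]` → value = 66
So value = 66

Answer: 66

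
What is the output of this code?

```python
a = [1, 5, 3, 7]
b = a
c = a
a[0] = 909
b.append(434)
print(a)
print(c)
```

Key concept: multiple aliases.
Step by step:
`a = [1, 5, 3, 7]` → a = [1, 5, 3, 7]
`b = a` → b = [1, 5, 3, 7] (same object as a)
`c = a` → c = [1, 5, 3, 7] (same object as a, b)
`a[0] = 909` → a = [909, 5, 3, 7] (same object as b, c); b = [909, 5, 3, 7] (same object as a, c); c = [909, 5, 3, 7] (same object as a, b)
`b.append(434)` → a = [909, 5, 3, 7, 434] (same object as b, c); b = [909, 5, 3, 7, 434] (same object as a, c); c = [909, 5, 3, 7, 434] (same object as a, b)
`print(a)` → prints [909, 5, 3, 7, 434]
`print(c)` → prints [909, 5, 3, 7, 434]

Answer:
[909, 5, 3, 7, 434]
[909, 5, 3, 7, 434]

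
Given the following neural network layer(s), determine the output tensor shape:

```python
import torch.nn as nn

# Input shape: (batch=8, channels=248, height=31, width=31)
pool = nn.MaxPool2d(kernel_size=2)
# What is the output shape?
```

Input: (8, 248, 31, 31) -> Output: (8, 248, 15, 15)

Answer: (8, 248, 15, 15)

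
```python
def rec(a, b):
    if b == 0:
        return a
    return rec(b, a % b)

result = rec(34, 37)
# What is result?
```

rec(34, 37) -> rec(37, 34) -> rec(34, 3) -> rec(3, 1) -> rec(1, 0) -> 1

Answer: 1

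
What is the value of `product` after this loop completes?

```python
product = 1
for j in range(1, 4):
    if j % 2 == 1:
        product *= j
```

Product of odd numbers 1 to 3
`product` takes the values: 1 → 3

Answer: 3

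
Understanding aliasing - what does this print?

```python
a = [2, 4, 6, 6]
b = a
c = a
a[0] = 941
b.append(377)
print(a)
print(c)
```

Key concept: multiple aliases.
Step by step:
`a = [2, 4, 6, 6]` → a = [2, 4, 6, 6]
`b = a` → b = [2, 4, 6, 6] (same object as a)
`c = a` → c = [2, 4, 6, 6] (same object as a, b)
`a[0] = 941` → a = [941, 4, 6, 6] (same object as b, c); b = [941, 4, 6, 6] (same object as a, c); c = [941, 4, 6, 6] (same object as a, b)
`b.append(377)` → a = [941, 4, 6, 6, 377] (same object as b, c); b = [941, 4, 6, 6, 377] (same object as a, c); c = [941, 4, 6, 6, 377] (same object as a, b)
`print(a)` → prints [941, 4, 6, 6, 377]
`print(c)` → prints [941, 4, 6, 6, 377]

Answer:
[941, 4, 6, 6, 377]
[941, 4, 6, 6, 377]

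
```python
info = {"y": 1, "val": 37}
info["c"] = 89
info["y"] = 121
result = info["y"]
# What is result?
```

Trace:
`info = {"y": 1, "val": 37}` → info = {'y': 1, 'val': 37}
`info["c"] = 89` → info = {'y': 1, 'val': 37, 'c': 89}
`info["y"] = 121` → info = {'y': 121, 'val': 37, 'c': 89}
`result = info["y"]` → result = 121
So result = 121

Answer: 121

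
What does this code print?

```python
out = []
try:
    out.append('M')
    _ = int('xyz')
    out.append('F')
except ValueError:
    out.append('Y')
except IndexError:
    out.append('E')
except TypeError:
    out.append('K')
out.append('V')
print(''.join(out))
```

Execution trace: 'M' (try body) → 'Y' (except ValueError) → 'V' (after the try/except). Output: MYV

Answer: MYV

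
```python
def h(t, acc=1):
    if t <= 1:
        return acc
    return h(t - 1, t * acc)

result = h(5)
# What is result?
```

Accumulator trace (n, acc): (5, 1) -> (4, 5) -> (3, 20) -> (2, 60) -> (1, 120) -> return 120

Answer: 120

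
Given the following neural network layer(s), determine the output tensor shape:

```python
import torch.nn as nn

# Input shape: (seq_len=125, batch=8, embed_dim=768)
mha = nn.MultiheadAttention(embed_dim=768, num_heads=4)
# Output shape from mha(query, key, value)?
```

Input: (125, 8, 768) -> Output: (125, 8, 768)

Answer: (125, 8, 768)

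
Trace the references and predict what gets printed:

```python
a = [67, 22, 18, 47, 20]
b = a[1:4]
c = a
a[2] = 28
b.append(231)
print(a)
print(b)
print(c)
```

Key concept: slice vs alias.
Step by step:
`a = [67, 22, 18, 47, 20]` → a = [67, 22, 18, 47, 20]
`b = a[1:4]` → b = [22, 18, 47]
`c = a` → c = [67, 22, 18, 47, 20] (same object as a)
`a[2] = 28` → a = [67, 22, 28, 47, 20] (same object as c); c = [67, 22, 28, 47, 20] (same object as a)
`b.append(231)` → b = [22, 18, 47, 231]
`print(a)` → prints [67, 22, 28, 47, 20]
`print(b)` → prints [22, 18, 47, 231]
`print(c)` → prints [67, 22, 28, 47, 20]

Answer:
[67, 22, 28, 47, 20]
[22, 18, 47, 231]
[67, 22, 28, 47, 20]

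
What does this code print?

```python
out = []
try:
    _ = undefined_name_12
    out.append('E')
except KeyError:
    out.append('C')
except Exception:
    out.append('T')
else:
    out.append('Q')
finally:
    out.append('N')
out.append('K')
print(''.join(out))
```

Execution trace: 'T' (except Exception) → 'N' (finally) → 'K' (after the try/except). Output: TNK

Answer: TNK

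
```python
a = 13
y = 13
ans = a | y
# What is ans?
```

Trace:
`a = 13` → a = 13
`y = 13` → y = 13
`ans = a | y` → ans = 13
So ans = 13

Answer: 13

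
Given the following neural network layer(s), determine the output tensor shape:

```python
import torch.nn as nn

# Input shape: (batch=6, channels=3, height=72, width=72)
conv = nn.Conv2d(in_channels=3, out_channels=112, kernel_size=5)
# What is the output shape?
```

Input: (6, 3, 72, 72) -> Output: (6, 112, 68, 68)

Answer: (6, 112, 68, 68)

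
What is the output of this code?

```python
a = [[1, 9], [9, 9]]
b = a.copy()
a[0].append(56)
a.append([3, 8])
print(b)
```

Key concept: shallow copy with nested lists.
Step by step:
`a = [[1, 9], [9, 9]]` → a = [[1, 9], [9, 9]]
`b = a.copy()` → b = [[1, 9], [9, 9]]
`a[0].append(56)` → a = [[1, 9, 56], [9, 9]]; b = [[1, 9, 56], [9, 9]]
`a.append([3, 8])` → a = [[1, 9, 56], [9, 9], [3, 8]]
`print(b)` → prints [[1, 9, 56], [9, 9]]

Answer: [[1, 9, 56], [9, 9]]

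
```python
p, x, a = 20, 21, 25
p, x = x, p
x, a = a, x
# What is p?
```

Trace:
`p, x, a = 20, 21, 25` → p = 20; x = 21; a = 25
`p, x = x, p` → p = 21; x = 20
`x, a = a, x` → x = 25; a = 20
So p = 21

Answer: 21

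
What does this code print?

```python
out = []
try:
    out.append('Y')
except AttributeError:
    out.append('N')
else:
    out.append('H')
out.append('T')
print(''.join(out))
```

Execution trace: 'Y' (try body, no exception) → 'H' (else) → 'T' (after the try/except). Output: YHT

Answer: YHT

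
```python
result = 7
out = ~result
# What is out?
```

Trace:
`result = 7` → result = 7
`out = ~result` → out = -8
So out = -8

Answer: -8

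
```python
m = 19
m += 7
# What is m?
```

Trace:
`m = 19` → m = 19
`m += 7` → m = 26
So m = 26

Answer: 26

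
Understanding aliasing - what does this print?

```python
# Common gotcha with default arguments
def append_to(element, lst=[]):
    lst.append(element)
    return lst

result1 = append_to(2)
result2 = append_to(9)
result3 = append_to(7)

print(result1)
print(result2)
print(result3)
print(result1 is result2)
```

Key concept: mutable default argument gotcha.
Step by step:
`result1 = append_to(2)` → result1 = [2]
`result2 = append_to(9)` → result1 = [2, 9] (same object as result2); result2 = [2, 9] (same object as result1)
`result3 = append_to(7)` → result1 = [2, 9, 7] (same object as result2, result3); result2 = [2, 9, 7] (same object as result1, result3); result3 = [2, 9, 7] (same object as result1, result2)
`print(result1)` → prints [2, 9, 7]
`print(result2)` → prints [2, 9, 7]
`print(result3)` → prints [2, 9, 7]
`print(result1 is result2)` → prints True

Answer:
[2, 9, 7]
[2, 9, 7]
[2, 9, 7]
True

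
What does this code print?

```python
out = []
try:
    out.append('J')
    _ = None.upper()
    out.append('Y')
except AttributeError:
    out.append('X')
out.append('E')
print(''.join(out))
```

Execution trace: 'J' (try body) → 'X' (except AttributeError) → 'E' (after the try/except). Output: JXE

Answer: JXE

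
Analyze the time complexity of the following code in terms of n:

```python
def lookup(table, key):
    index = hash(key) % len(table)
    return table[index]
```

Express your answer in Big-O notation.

This is Hash table lookup (average case). Time complexity: O(1).

Answer: O(1)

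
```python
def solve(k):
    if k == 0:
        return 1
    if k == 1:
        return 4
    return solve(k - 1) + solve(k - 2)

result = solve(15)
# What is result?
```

Build up from base cases: solve(0)=1, solve(1)=4, solve(2)=5, solve(3)=9, solve(4)=14, solve(5)=23, solve(6)=37, ..., solve(15)=2817

Answer: 2817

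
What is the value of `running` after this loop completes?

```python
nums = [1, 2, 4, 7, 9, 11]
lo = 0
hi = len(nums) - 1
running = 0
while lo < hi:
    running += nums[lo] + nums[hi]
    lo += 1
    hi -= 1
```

Sum of pairs from ends
`running` takes the values: 0 → 12 → 23 → 34

Answer: 34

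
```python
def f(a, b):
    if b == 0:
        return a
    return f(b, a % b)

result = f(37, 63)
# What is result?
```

f(37, 63) -> f(63, 37) -> f(37, 26) -> f(26, 11) -> f(11, 4) -> f(4, 3) -> f(3, 1) -> f(1, 0) -> 1

Answer: 1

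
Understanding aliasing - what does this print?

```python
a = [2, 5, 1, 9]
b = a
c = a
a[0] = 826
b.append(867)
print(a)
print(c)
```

Key concept: multiple aliases.
Step by step:
`a = [2, 5, 1, 9]` → a = [2, 5, 1, 9]
`b = a` → b = [2, 5, 1, 9] (same object as a)
`c = a` → c = [2, 5, 1, 9] (same object as a, b)
`a[0] = 826` → a = [826, 5, 1, 9] (same object as b, c); b = [826, 5, 1, 9] (same object as a, c); c = [826, 5, 1, 9] (same object as a, b)
`b.append(867)` → a = [826, 5, 1, 9, 867] (same object as b, c); b = [826, 5, 1, 9, 867] (same object as a, c); c = [826, 5, 1, 9, 867] (same object as a, b)
`print(a)` → prints [826, 5, 1, 9, 867]
`print(c)` → prints [826, 5, 1, 9, 867]

Answer:
[826, 5, 1, 9, 867]
[826, 5, 1, 9, 867]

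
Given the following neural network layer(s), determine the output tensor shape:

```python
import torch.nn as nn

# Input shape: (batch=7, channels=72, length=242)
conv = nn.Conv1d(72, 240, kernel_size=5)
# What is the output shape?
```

Input: (7, 72, 242) -> Output: (7, 240, 238)

Answer: (7, 240, 238)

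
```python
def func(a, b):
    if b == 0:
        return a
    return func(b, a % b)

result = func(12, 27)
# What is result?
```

func(12, 27) -> func(27, 12) -> func(12, 3) -> func(3, 0) -> 3

Answer: 3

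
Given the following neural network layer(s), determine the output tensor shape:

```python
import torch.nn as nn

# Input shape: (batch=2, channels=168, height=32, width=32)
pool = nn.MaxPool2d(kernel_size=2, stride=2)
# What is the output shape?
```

Input: (2, 168, 32, 32) -> Output: (2, 168, 16, 16)

Answer: (2, 168, 16, 16)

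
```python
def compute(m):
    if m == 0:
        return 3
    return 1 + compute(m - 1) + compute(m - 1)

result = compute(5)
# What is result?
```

compute(m) = 1 + 2·compute(m-1), compute(0)=3. Closed form: (3+1)·2^5 - 1 = 127.

Answer: 127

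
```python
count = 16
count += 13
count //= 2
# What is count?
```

Trace:
`count = 16` → count = 16
`count += 13` → count = 29
`count //= 2` → count = 14
So count = 14

Answer: 14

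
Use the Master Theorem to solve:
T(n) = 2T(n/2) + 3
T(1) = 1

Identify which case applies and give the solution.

a=2, b=2, f(n)=3. log_2(2) = 1. Since c=0 < 1, Case 1 applies: T(n) = Θ(n^log_b(a)) = O(n).

Answer: O(n) - Case 1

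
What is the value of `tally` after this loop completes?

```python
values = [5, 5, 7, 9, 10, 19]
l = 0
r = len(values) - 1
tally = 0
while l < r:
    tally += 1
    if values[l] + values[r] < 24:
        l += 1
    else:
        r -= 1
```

Steps to find pair summing to 24
`tally` takes the values: 0 → 1 → 2 → 3 → 4 → 5

Answer: 5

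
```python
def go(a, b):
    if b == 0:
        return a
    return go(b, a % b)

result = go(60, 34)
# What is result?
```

go(60, 34) -> go(34, 26) -> go(26, 8) -> go(8, 2) -> go(2, 0) -> 2

Answer: 2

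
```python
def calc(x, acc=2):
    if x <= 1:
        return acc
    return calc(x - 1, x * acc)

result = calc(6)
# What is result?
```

Accumulator trace (n, acc): (6, 2) -> (5, 12) -> (4, 60) -> (3, 240) -> (2, 720) -> (1, 1440) -> return 1440

Answer: 1440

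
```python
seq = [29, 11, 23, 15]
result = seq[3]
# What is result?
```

Trace:
`seq = [29, 11, 23, 15]` → seq = [29, 11, 23, 15]
`result = seq[3]` → result = 15
So result = 15

Answer: 15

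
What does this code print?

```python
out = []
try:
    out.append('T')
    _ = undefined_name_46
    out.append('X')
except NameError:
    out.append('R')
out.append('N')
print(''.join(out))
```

Execution trace: 'T' (try body) → 'R' (except NameError) → 'N' (after the try/except). Output: TRN

Answer: TRN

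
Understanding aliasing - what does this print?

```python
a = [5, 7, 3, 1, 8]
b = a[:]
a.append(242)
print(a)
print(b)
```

Key concept: slice [:] creates copy.
Step by step:
`a = [5, 7, 3, 1, 8]` → a = [5, 7, 3, 1, 8]
`b = a[:]` → b = [5, 7, 3, 1, 8]
`a.append(242)` → a = [5, 7, 3, 1, 8, 242]
`print(a)` → prints [5, 7, 3, 1, 8, 242]
`print(b)` → prints [5, 7, 3, 1, 8]

Answer:
[5, 7, 3, 1, 8, 242]
[5, 7, 3, 1, 8]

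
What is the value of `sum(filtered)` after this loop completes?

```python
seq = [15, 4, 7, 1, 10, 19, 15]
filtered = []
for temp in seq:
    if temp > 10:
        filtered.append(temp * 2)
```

Sum of doubled values > 10
`filtered` takes the values: [] → [30] → [30, 38] → [30, 38, 30]
So `sum(filtered)` = 98

Answer: 98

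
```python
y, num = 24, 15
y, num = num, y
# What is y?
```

Trace:
`y, num = 24, 15` → y = 24; num = 15
`y, num = num, y` → y = 15; num = 24
So y = 15

Answer: 15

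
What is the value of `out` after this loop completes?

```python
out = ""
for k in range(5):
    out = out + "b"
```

Repeat 'b' 5 times
`out` takes the values: "" → "b" → "bb" → "bbb" → "bbbb" → "bbbbb"

Answer: "bbbbb"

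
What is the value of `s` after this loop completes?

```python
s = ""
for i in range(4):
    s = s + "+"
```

Repeat '+' 4 times
`s` takes the values: "" → "+" → "++" → "+++" → "++++"

Answer: "++++"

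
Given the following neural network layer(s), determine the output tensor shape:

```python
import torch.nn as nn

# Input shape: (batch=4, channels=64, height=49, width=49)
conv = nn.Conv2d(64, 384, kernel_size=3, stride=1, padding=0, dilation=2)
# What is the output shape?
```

Input: (4, 64, 49, 49) -> Output: (4, 384, 45, 45)

Answer: (4, 384, 45, 45)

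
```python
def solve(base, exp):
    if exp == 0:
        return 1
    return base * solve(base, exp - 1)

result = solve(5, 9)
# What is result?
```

solve(5, 9) = 5 * 5 * 5 * 5 * 5 * 5 * 5 * 5 * 5 = 1953125

Answer: 1953125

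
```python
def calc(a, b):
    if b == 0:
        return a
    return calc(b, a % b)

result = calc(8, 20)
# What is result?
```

calc(8, 20) -> calc(20, 8) -> calc(8, 4) -> calc(4, 0) -> 4

Answer: 4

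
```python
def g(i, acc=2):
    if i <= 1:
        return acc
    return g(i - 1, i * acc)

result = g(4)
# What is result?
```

Accumulator trace (n, acc): (4, 2) -> (3, 8) -> (2, 24) -> (1, 48) -> return 48

Answer: 48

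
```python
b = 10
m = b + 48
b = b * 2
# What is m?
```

Trace:
`b = 10` → b = 10
`m = b + 48` → m = 58
`b = b * 2` → b = 20
So m = 58

Answer: 58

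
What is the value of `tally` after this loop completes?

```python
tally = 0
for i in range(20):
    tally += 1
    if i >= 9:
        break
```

Loop breaks when i reaches 9, tally is 10
`tally` takes the values: 0 → 1 → 2 → 3 → 4 → 5 → 6 → 7 → 8 → 9 → 10

Answer: 10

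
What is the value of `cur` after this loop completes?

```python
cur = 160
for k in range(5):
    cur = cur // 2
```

Halve 5 times: 160 // 2^5 = 5
`cur` takes the values: 160 → 80 → 40 → 20 → 10 → 5

Answer: 5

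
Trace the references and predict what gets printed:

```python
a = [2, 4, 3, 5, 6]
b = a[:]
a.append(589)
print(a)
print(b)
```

Key concept: slice [:] creates copy.
Step by step:
`a = [2, 4, 3, 5, 6]` → a = [2, 4, 3, 5, 6]
`b = a[:]` → b = [2, 4, 3, 5, 6]
`a.append(589)` → a = [2, 4, 3, 5, 6, 589]
`print(a)` → prints [2, 4, 3, 5, 6, 589]
`print(b)` → prints [2, 4, 3, 5, 6]

Answer:
[2, 4, 3, 5, 6, 589]
[2, 4, 3, 5, 6]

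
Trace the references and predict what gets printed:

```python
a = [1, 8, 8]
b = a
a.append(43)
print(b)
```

Key concept: basic list aliasing.
Step by step:
`a = [1, 8, 8]` → a = [1, 8, 8]
`b = a` → b = [1, 8, 8] (same object as a)
`a.append(43)` → a = [1, 8, 8, 43] (same object as b); b = [1, 8, 8, 43] (same object as a)
`print(b)` → prints [1, 8, 8, 43]

Answer: [1, 8, 8, 43]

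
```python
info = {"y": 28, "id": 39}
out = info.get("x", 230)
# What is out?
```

Trace:
`info = {"y": 28, "id": 39}` → info = {'y': 28, 'id': 39}
`out = info.get("x", 230)` → out = 230
So out = 230

Answer: 230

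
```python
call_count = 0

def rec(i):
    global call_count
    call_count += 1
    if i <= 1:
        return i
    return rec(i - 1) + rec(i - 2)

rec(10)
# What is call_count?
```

Calls(i) = 1 + Calls(i-1) + Calls(i-2); Calls(0)=Calls(1)=1. For i=10 this gives 177.

Answer: 177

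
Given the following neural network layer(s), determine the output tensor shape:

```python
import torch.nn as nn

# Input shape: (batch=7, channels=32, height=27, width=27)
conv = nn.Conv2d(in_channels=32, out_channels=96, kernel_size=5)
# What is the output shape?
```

Input: (7, 32, 27, 27) -> Output: (7, 96, 23, 23)

Answer: (7, 96, 23, 23)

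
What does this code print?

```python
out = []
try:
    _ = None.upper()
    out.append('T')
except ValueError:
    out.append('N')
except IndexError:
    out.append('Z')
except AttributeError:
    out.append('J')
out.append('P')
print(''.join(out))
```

Execution trace: 'J' (except AttributeError) → 'P' (after the try/except). Output: JP

Answer: JP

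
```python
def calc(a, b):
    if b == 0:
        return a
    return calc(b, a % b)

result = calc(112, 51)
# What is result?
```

calc(112, 51) -> calc(51, 10) -> calc(10, 1) -> calc(1, 0) -> 1

Answer: 1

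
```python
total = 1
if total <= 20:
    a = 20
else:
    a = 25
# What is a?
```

Trace:
`total = 1` → total = 1
`if total <= 20: ...` → total <= 20 is True → a = 20
So a = 20

Answer: 20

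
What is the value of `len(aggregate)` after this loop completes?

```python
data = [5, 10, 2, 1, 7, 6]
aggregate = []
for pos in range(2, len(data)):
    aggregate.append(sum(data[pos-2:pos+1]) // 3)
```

Number of 3-element averages
`aggregate` takes the values: [] → [5] → [5, 4] → [5, 4, 3] → [5, 4, 3, 4]
So `len(aggregate)` = 4

Answer: 4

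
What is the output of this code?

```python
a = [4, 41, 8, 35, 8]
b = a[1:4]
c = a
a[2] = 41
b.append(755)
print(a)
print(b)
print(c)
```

Key concept: slice vs alias.
Step by step:
`a = [4, 41, 8, 35, 8]` → a = [4, 41, 8, 35, 8]
`b = a[1:4]` → b = [41, 8, 35]
`c = a` → c = [4, 41, 8, 35, 8] (same object as a)
`a[2] = 41` → a = [4, 41, 41, 35, 8] (same object as c); c = [4, 41, 41, 35, 8] (same object as a)
`b.append(755)` → b = [41, 8, 35, 755]
`print(a)` → prints [4, 41, 41, 35, 8]
`print(b)` → prints [41, 8, 35, 755]
`print(c)` → prints [4, 41, 41, 35, 8]

Answer:
[4, 41, 41, 35, 8]
[41, 8, 35, 755]
[4, 41, 41, 35, 8]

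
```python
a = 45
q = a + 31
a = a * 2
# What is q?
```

Trace:
`a = 45` → a = 45
`q = a + 31` → q = 76
`a = a * 2` → a = 90
So q = 76

Answer: 76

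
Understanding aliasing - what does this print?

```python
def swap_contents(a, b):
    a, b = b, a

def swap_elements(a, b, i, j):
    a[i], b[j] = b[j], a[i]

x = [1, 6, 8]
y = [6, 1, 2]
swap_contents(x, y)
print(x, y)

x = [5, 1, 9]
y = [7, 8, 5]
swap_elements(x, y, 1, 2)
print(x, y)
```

Key concept: parameter rebinding vs mutation.
Step by step:
`x = [1, 6, 8]` → x = [1, 6, 8]
`y = [6, 1, 2]` → y = [6, 1, 2]
`swap_contents(x, y)` → no visible change to tracked variables
`print(x, y)` → prints [1, 6, 8] [6, 1, 2]
`x = [5, 1, 9]` → x = [5, 1, 9]
`y = [7, 8, 5]` → y = [7, 8, 5]
`swap_elements(x, y, 1, 2)` → x = [5, 5, 9]; y = [7, 8, 1]
`print(x, y)` → prints [5, 5, 9] [7, 8, 1]

Answer:
[1, 6, 8] [6, 1, 2]
[5, 5, 9] [7, 8, 1]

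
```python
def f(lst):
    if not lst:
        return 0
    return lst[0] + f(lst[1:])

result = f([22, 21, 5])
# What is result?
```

22 + 21 + 5 + 0 = 48

Answer: 48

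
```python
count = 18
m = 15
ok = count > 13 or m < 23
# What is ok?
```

Trace:
`count = 18` → count = 18
`m = 15` → m = 15
`ok = count > 13 or m < 23` → ok = True
So ok = True

Answer: True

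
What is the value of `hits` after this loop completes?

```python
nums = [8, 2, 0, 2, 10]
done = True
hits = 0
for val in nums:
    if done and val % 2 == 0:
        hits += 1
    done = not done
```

Count even values at even positions
`hits` takes the values: 0 → 1 → 2 → 3

Answer: 3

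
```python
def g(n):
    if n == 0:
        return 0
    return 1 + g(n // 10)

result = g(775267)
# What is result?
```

Count of digits of 775267: 6

Answer: 6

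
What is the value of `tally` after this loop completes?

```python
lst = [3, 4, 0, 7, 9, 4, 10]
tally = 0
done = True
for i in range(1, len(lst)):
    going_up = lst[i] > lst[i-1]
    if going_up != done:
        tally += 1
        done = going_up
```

Count direction changes in [3, 4, 0, 7, 9, 4, 10]
`tally` takes the values: 0 → 1 → 2 → 3 → 4

Answer: 4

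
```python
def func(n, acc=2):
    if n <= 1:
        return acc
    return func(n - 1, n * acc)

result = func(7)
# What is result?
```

Accumulator trace (n, acc): (7, 2) -> (6, 14) -> (5, 84) -> (4, 420) -> (3, 1680) -> (2, 5040) -> (1, 10080) -> return 10080

Answer: 10080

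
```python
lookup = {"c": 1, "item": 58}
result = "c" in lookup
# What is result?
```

Trace:
`lookup = {"c": 1, "item": 58}` → lookup = {'c': 1, 'item': 58}
`result = "c" in lookup` → result = True
So result = True

Answer: True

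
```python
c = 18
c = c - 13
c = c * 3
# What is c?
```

Trace:
`c = 18` → c = 18
`c = c - 13` → c = 5
`c = c * 3` → c = 15
So c = 15

Answer: 15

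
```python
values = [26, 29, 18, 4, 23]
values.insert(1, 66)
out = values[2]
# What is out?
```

Trace:
`values = [26, 29, 18, 4, 23]` → values = [26, 29, 18, 4, 23]
`values.insert(1, 66)` → values = [26, 66, 29, 18, 4, 23]
`out = values[2]` → out = 29
So out = 29

Answer: 29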